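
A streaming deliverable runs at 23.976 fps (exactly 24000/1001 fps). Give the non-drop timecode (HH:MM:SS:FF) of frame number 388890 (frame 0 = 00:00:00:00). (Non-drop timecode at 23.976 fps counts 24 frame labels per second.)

04:30:03:18

388890 ÷ 24 = 16203 full seconds, remainder 18 frames.
16203 s = 4 h 30 min 3 s.
Timecode: 04:30:03:18.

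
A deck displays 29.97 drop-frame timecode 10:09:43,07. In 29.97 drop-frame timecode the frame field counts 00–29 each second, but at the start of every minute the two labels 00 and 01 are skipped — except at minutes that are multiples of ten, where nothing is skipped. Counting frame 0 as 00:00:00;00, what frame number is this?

Complete 10-minute blocks: 60, each 17982 frames → 1078920.
Remaining 9 whole minutes in the current block: 1800 + 8 × 1798 = 16184 frames.
Within the current minute: 43 × 30 + 7 − 2 = 1295 (labels ;00/;01 skipped at this minute). Total = 1078920 + 16184 + 1295 = 1096399.

1096399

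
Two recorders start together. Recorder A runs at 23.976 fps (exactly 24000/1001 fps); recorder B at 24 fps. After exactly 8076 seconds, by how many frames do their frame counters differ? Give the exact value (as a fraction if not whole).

A emits 24000/1001 × 8076 = 193824000/1001 frames; B emits 24 × 8076 = 193824.
Difference = 193824/1001 frames (≈ 193.6304); B is ahead of A.

193824/1001 frames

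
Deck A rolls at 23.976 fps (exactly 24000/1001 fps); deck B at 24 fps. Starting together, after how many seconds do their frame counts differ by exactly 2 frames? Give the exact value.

1001/12 seconds

The gap grows by |24 − 24000/1001| = 24/1001 frames per second.
Time for a 2-frame gap: 2 ÷ (24/1001) = 1001/12 s.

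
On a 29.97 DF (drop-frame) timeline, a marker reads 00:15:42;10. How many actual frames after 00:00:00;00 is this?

Complete 10-minute blocks: 1, each 17982 frames → 17982.
Remaining 5 whole minutes in the current block: 1800 + 4 × 1798 = 8992 frames.
Within the current minute: 42 × 30 + 10 − 2 = 1268 (labels ;00/;01 skipped at this minute). Total = 17982 + 8992 + 1268 = 28242.

28242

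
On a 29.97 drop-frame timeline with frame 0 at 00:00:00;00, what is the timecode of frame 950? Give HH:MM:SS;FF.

00:00:31;20

Ten DF minutes hold 17982 frames, so frame 950 lies in block 0 (frames 0–17981) with 950 frames into that block.
The block's first minute is 1800 frames and the rest 1798 each; 950 frames reaches minute 0, so 0 × 18 + 0 × 2 = 0 labels have been skipped so far.
Adding those back, label number 950 + 0 = 950 at 30 labels/s is 31 s + 20 f = 0 h 0 min 31 s frame 20, i.e. 00:00:31;20.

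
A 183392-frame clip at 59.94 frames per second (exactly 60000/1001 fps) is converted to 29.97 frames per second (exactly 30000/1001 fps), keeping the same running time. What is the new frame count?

91696 frames

Target frames = source frames × (target rate / source rate) = 183392 × (30000/1001)/(60000/1001) = 183392 × 1/2 = 91696.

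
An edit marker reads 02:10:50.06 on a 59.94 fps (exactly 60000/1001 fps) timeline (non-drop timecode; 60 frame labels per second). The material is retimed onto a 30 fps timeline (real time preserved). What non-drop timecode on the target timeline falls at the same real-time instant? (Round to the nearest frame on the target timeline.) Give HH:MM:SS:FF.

02:10:57:29

Source frame index: (2×3600 + 10×60 + 50) × 60 + 6 = 471006.
Real time: 471006 / (60000/1001) = 78579501/10000 s.
Target frame: (78579501/10000) × (30) = 235738503/1000 ≈ 235738.503 → 235739.
At 30 labels/s: frame 235739 → 02:10:57:29.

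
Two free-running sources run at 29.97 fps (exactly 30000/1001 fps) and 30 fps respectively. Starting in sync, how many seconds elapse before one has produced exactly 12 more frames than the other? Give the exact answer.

The gap grows by |30 − 30000/1001| = 30/1001 frames per second.
Time for a 12-frame gap: 12 ÷ (30/1001) = 400.4 s.

400.4 seconds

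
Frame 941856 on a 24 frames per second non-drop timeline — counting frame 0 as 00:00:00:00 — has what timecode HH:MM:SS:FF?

941856 ÷ 24 = 39244 full seconds, remainder 0 frames.
39244 s = 10 h 54 min 4 s.
Timecode: 10:54:04:00.

10:54:04:00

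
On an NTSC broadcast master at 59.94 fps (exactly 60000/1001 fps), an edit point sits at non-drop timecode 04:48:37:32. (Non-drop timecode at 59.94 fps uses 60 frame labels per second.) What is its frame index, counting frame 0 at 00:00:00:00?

1039052

Total seconds to the label: (4 × 3600 + 48 × 60 + 37) = 17317.
Frame index = 17317 × 60 + 32 = 1039052.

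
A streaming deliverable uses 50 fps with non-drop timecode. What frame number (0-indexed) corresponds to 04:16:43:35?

Total seconds to the label: (4 × 3600 + 16 × 60 + 43) = 15403.
Frame index = 15403 × 50 + 35 = 770185.

frame 770185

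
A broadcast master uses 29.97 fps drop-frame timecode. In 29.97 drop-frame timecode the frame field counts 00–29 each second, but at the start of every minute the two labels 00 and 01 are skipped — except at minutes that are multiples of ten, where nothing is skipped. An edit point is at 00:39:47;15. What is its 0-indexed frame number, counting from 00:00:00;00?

71553

Complete 10-minute blocks: 3, each 17982 frames → 53946.
Remaining 9 whole minutes in the current block: 1800 + 8 × 1798 = 16184 frames.
Within the current minute: 47 × 30 + 15 − 2 = 1423 (labels ;00/;01 skipped at this minute). Total = 53946 + 16184 + 1423 = 71553.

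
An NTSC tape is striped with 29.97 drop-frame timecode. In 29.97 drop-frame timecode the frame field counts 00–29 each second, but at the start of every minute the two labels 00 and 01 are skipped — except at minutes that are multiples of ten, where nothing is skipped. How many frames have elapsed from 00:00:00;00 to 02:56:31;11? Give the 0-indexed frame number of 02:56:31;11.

317423

As if non-drop at 30 labels/s: (2 × 3600 + 56 × 60 + 31) × 30 + 11 = 317741.
Minute boundaries passed: 176; those not divisible by 10: 176 − 17 = 159; dropped labels = 2 × 159 = 318.
Actual frame index = 317741 − 318 = 317423.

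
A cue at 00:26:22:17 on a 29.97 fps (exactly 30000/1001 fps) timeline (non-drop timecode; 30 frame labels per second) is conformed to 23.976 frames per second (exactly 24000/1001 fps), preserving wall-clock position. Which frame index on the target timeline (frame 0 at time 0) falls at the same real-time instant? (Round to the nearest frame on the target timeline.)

frame 37982

Source frame index: (0×3600 + 26×60 + 22) × 30 + 17 = 47477.
Real time: 47477 / (30000/1001) = 47524477/30000 s.
Target frame: (47524477/30000) × (24000/1001) = 189908/5 ≈ 37981.600 → 37982.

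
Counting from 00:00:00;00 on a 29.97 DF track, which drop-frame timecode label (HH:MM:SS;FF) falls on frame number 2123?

00:01:10;25

Each 10-minute DF block holds 10 × 60 × 30 − 9 × 2 = 17982 frames. 2123 ÷ 17982 → 0 full blocks, remainder 2123.
Within the partial block the first minute is 1800 frames and each further minute 1798, so 1 further minute boundary passed. Total skipped labels = 18 × 0 + 2 × 1 = 2.
Non-drop label index = 2123 + 2 = 2125; at 30 labels/s that is 00:01:10:25, i.e. DF 00:01:10;25.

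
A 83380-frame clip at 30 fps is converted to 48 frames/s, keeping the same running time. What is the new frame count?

133408 frames

Target frames = source frames × (target rate / source rate) = 83380 × (48)/(30) = 83380 × 8/5 = 133408.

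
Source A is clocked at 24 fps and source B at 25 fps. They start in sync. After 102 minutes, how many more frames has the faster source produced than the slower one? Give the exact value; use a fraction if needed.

102 min = 6120 s.
A emits 24 × 6120 = 146880 frames; B emits 25 × 6120 = 153000.
Difference = 6120 frames; B is ahead of A.

6120 frames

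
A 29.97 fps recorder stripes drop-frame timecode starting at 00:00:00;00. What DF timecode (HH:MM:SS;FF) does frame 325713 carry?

03:01:07;29

Ten DF minutes hold 17982 frames, so frame 325713 lies in block 18 (frames 323676–341657) with 2037 frames into that block.
The block's first minute is 1800 frames and the rest 1798 each; 2037 frames reaches minute 1, so 18 × 18 + 1 × 2 = 326 labels have been skipped so far.
Adding those back, label number 325713 + 326 = 326039 at 30 labels/s is 10867 s + 29 f = 3 h 1 min 7 s frame 29, i.e. 03:01:07;29.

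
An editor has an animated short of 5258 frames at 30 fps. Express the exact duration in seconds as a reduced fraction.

2629/15 seconds

Running time = 5258 ÷ (30) = 5258 × 1/30 = 2629/15 s.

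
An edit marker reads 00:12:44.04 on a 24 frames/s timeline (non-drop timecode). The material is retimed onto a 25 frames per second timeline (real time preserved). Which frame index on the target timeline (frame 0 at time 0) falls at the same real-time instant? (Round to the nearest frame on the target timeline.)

frame 19104

Source frame index: (0×3600 + 12×60 + 44) × 24 + 4 = 18340.
Real time: 18340 / (24) = 4585/6 s.
Target frame: (4585/6) × (25) = 114625/6 ≈ 19104.167 → 19104.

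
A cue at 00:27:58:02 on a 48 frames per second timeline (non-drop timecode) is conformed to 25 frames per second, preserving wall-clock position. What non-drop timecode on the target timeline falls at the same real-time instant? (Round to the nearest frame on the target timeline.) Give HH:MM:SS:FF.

Source frame index: (0×3600 + 27×60 + 58) × 48 + 2 = 80546.
Real time: 80546 / (48) = 40273/24 s.
Target frame: (40273/24) × (25) = 1006825/24 ≈ 41951.042 → 41951.
At 25 labels/s: frame 41951 → 00:27:58:01.

00:27:58:01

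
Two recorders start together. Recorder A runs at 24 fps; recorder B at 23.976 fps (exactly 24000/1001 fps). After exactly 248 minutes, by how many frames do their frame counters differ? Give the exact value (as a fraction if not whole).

357120/1001 frames

248 min = 14880 s.
A emits 24 × 14880 = 357120 frames; B emits 24000/1001 × 14880 = 357120000/1001.
Difference = 357120/1001 frames (≈ 356.7632); B is behind A.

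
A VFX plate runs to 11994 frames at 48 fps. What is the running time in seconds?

Running time = 11994 / (48) = 249.875 s.

249.875 seconds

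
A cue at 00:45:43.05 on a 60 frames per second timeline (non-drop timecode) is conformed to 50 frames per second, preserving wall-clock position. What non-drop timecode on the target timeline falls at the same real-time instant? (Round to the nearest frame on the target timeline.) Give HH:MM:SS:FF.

Source frame index: (0×3600 + 45×60 + 43) × 60 + 5 = 164585.
Real time: 164585 / (60) = 32917/12 s.
Target frame: (32917/12) × (50) = 822925/6 ≈ 137154.167 → 137154.
At 50 labels/s: frame 137154 → 00:45:43:04.

00:45:43:04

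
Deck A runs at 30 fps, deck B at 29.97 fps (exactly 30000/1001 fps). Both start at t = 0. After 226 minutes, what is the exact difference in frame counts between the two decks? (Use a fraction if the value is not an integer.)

406800/1001 frames

226 min = 13560 s.
A emits 30 × 13560 = 406800 frames; B emits 30000/1001 × 13560 = 406800000/1001.
Difference = 406800/1001 frames (≈ 406.3936); B is behind A.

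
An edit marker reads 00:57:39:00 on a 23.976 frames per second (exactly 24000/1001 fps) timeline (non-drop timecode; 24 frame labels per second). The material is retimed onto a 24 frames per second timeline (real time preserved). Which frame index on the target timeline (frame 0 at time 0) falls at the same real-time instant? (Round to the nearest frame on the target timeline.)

frame 83099

Source frame index: (0×3600 + 57×60 + 39) × 24 + 0 = 83016.
Real time: 83016 / (24000/1001) = 3462459/1000 s.
Target frame: (3462459/1000) × (24) = 10387377/125 ≈ 83099.016 → 83099.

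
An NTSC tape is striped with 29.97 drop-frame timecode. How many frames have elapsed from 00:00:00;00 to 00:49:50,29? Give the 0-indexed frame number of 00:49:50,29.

89639

As if non-drop at 30 labels/s: (0 × 3600 + 49 × 60 + 50) × 30 + 29 = 89729.
Minute boundaries passed: 49; those not divisible by 10: 49 − 4 = 45; dropped labels = 2 × 45 = 90.
Actual frame index = 89729 − 90 = 89639.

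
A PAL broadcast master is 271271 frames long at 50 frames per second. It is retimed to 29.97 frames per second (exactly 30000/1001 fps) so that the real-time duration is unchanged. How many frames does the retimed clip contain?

Target frames = source frames × (target rate / source rate) = 271271 × (30000/1001)/(50) = 271271 × 600/1001 = 162600.

162600 frames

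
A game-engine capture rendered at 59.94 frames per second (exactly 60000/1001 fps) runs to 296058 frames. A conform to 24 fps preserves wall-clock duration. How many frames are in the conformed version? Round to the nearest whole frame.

118542 frames

Frames at target rate = 296058 × (24) / (60000/1001) = 148177029/1250 ≈ 118541.623.
Nearest whole frame: 118542.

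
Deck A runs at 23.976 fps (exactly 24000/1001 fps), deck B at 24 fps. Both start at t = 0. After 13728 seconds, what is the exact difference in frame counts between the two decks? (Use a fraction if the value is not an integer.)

2304/7 frames

A emits 24000/1001 × 13728 = 2304000/7 frames; B emits 24 × 13728 = 329472.
Difference = 2304/7 frames (≈ 329.1429); B is ahead of A.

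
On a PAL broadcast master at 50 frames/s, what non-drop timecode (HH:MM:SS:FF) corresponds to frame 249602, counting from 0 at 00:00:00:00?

01:23:12:02

249602 ÷ 50 = 4992 full seconds, remainder 2 frames.
4992 s = 1 h 23 min 12 s.
Timecode: 01:23:12:02.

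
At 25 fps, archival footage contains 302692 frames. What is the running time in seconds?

12107.68 seconds

Running time = 302692 / (25) = 12107.68 s.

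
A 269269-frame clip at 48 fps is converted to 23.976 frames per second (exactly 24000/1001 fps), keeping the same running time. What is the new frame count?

Target frames = source frames × (target rate / source rate) = 269269 × (24000/1001)/(48) = 269269 × 500/1001 = 134500.

134500 frames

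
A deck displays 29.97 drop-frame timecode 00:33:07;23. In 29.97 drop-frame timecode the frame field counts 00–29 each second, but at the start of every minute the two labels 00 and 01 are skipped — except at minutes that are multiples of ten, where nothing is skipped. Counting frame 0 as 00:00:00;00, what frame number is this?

Complete 10-minute blocks: 3, each 17982 frames → 53946.
Remaining 3 whole minutes in the current block: 1800 + 2 × 1798 = 5396 frames.
Within the current minute: 7 × 30 + 23 − 2 = 231 (labels ;00/;01 skipped at this minute). Total = 53946 + 5396 + 231 = 59573.

59573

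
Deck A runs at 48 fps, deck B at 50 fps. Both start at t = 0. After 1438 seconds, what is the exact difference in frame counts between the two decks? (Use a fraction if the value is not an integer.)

A emits 48 × 1438 = 69024 frames; B emits 50 × 1438 = 71900.
Difference = 2876 frames; B is ahead of A.

2876 frames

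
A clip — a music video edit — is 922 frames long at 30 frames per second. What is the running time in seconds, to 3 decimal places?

30.733 seconds

Running time = 922 × 1/30 = 461/15 s ≈ 30.733 s.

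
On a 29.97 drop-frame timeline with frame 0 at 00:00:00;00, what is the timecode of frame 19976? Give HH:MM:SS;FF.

Each 10-minute DF block holds 10 × 60 × 30 − 9 × 2 = 17982 frames. 19976 ÷ 17982 → 1 full block, remainder 1994.
Within the partial block the first minute is 1800 frames and each further minute 1798, so 1 further minute boundary passed. Total skipped labels = 18 × 1 + 2 × 1 = 20.
Non-drop label index = 19976 + 20 = 19996; at 30 labels/s that is 00:11:06:16, i.e. DF 00:11:06;16.

00:11:06;16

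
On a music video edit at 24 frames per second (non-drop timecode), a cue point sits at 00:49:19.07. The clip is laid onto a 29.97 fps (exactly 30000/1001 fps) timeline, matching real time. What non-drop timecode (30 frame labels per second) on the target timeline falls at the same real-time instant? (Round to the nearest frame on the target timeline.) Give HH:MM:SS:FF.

Source frame index: (0×3600 + 49×60 + 19) × 24 + 7 = 71023.
Real time: 71023 / (24) = 71023/24 s.
Target frame: (71023/24) × (30000/1001) = 88778750/1001 ≈ 88690.060 → 88690.
At 30 labels/s: frame 88690 → 00:49:16:10.

00:49:16:10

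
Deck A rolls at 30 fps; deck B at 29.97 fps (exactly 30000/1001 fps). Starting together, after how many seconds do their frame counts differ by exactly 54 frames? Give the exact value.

1801.8 seconds

The gap grows by |30000/1001 − 30| = 30/1001 frames per second.
Time for a 54-frame gap: 54 ÷ (30/1001) = 1801.8 s.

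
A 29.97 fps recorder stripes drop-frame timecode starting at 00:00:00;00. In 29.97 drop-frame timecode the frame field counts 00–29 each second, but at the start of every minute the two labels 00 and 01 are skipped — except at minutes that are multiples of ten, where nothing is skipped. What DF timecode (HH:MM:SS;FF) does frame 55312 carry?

00:30:45;16

Each 10-minute DF block holds 10 × 60 × 30 − 9 × 2 = 17982 frames. 55312 ÷ 17982 → 3 full blocks, remainder 1366.
Within the partial block the first minute is 1800 frames and each further minute 1798, so 0 further minute boundaries passed. Total skipped labels = 18 × 3 + 2 × 0 = 54.
Non-drop label index = 55312 + 54 = 55366; at 30 labels/s that is 00:30:45:16, i.e. DF 00:30:45;16.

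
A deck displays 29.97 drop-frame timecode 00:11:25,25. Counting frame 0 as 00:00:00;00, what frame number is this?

As if non-drop at 30 labels/s: (0 × 3600 + 11 × 60 + 25) × 30 + 25 = 20575.
Minute boundaries passed: 11; those not divisible by 10: 11 − 1 = 10; dropped labels = 2 × 10 = 20.
Actual frame index = 20575 − 20 = 20555.

20555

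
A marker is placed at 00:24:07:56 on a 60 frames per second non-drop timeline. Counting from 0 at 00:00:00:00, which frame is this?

86876

Total seconds to the label: (0 × 3600 + 24 × 60 + 7) = 1447.
Frame index = 1447 × 60 + 56 = 86876.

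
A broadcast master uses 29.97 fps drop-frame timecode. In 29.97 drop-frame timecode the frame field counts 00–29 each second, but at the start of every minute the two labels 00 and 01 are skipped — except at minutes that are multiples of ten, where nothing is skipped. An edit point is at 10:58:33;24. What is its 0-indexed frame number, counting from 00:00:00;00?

1184228

Complete 10-minute blocks: 65, each 17982 frames → 1168830.
Remaining 8 whole minutes in the current block: 1800 + 7 × 1798 = 14386 frames.
Within the current minute: 33 × 30 + 24 − 2 = 1012 (labels ;00/;01 skipped at this minute). Total = 1168830 + 14386 + 1012 = 1184228.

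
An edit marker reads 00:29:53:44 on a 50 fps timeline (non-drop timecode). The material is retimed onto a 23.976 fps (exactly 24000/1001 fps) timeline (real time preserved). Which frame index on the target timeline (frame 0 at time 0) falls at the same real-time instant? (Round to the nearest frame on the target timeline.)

Source frame index: (0×3600 + 29×60 + 53) × 50 + 44 = 89694.
Real time: 89694 / (50) = 44847/25 s.
Target frame: (44847/25) × (24000/1001) = 3913920/91 ≈ 43010.110 → 43010.

frame 43010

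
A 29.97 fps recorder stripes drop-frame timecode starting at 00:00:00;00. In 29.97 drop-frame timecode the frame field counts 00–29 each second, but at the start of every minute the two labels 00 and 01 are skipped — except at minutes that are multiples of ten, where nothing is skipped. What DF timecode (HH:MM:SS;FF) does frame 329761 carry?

03:03:23;01

Each 10-minute DF block holds 10 × 60 × 30 − 9 × 2 = 17982 frames. 329761 ÷ 17982 → 18 full blocks, remainder 6085.
Within the partial block the first minute is 1800 frames and each further minute 1798, so 3 further minute boundaries passed. Total skipped labels = 18 × 18 + 2 × 3 = 330.
Non-drop label index = 329761 + 330 = 330091; at 30 labels/s that is 03:03:23:01, i.e. DF 03:03:23;01.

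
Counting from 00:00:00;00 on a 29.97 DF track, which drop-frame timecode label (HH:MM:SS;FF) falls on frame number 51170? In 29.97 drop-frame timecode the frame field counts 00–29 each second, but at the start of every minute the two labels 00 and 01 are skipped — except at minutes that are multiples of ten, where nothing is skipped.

00:28:27;12

Each 10-minute DF block holds 10 × 60 × 30 − 9 × 2 = 17982 frames. 51170 ÷ 17982 → 2 full blocks, remainder 15206.
Within the partial block the first minute is 1800 frames and each further minute 1798, so 8 further minute boundaries passed. Total skipped labels = 18 × 2 + 2 × 8 = 52.
Non-drop label index = 51170 + 52 = 51222; at 30 labels/s that is 00:28:27:12, i.e. DF 00:28:27;12.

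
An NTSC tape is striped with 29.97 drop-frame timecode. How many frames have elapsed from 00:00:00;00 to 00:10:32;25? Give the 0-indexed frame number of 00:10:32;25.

18967

Complete 10-minute blocks: 1, each 17982 frames → 17982.
Remaining 0 whole minutes in the current block: 0 frames.
Within the current minute: 32 × 30 + 25 = 985. Total = 17982 + 0 + 985 = 18967.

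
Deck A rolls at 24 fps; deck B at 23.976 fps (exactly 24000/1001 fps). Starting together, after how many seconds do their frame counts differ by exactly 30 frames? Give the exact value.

The gap grows by |24000/1001 − 24| = 24/1001 frames per second.
Time for a 30-frame gap: 30 ÷ (24/1001) = 1251.25 s.

1251.25 seconds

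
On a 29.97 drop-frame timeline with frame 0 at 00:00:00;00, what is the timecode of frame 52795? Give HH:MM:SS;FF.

Each 10-minute DF block holds 10 × 60 × 30 − 9 × 2 = 17982 frames. 52795 ÷ 17982 → 2 full blocks, remainder 16831.
Within the partial block the first minute is 1800 frames and each further minute 1798, so 9 further minute boundaries passed. Total skipped labels = 18 × 2 + 2 × 9 = 54.
Non-drop label index = 52795 + 54 = 52849; at 30 labels/s that is 00:29:21:19, i.e. DF 00:29:21;19.

00:29:21;19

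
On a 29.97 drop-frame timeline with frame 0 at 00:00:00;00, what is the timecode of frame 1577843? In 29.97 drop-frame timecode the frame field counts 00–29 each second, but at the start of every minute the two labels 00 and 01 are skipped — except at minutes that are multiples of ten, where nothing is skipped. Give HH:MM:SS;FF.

Each 10-minute DF block holds 10 × 60 × 30 − 9 × 2 = 17982 frames. 1577843 ÷ 17982 → 87 full blocks, remainder 13409.
Within the partial block the first minute is 1800 frames and each further minute 1798, so 7 further minute boundaries passed. Total skipped labels = 18 × 87 + 2 × 7 = 1580.
Non-drop label index = 1577843 + 1580 = 1579423; at 30 labels/s that is 14:37:27:13, i.e. DF 14:37:27;13.

14:37:27;13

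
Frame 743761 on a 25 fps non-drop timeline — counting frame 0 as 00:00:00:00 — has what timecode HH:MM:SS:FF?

08:15:50:11

743761 ÷ 25 = 29750 full seconds, remainder 11 frames.
29750 s = 8 h 15 min 50 s.
Timecode: 08:15:50:11.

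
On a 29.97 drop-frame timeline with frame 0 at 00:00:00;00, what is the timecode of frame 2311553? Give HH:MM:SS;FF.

21:25:28;27

Ten DF minutes hold 17982 frames, so frame 2311553 lies in block 128 (frames 2301696–2319677) with 9857 frames into that block.
The block's first minute is 1800 frames and the rest 1798 each; 9857 frames reaches minute 5, so 128 × 18 + 5 × 2 = 2314 labels have been skipped so far.
Adding those back, label number 2311553 + 2314 = 2313867 at 30 labels/s is 77128 s + 27 f = 21 h 25 min 28 s frame 27, i.e. 21:25:28;27.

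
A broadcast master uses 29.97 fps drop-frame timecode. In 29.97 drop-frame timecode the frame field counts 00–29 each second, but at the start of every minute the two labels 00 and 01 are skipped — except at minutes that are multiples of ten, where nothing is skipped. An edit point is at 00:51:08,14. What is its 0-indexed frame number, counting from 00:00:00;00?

91962

Complete 10-minute blocks: 5, each 17982 frames → 89910.
Remaining 1 whole minute in the current block: 1800 + 0 × 1798 = 1800 frames.
Within the current minute: 8 × 30 + 14 − 2 = 252 (labels ;00/;01 skipped at this minute). Total = 89910 + 1800 + 252 = 91962.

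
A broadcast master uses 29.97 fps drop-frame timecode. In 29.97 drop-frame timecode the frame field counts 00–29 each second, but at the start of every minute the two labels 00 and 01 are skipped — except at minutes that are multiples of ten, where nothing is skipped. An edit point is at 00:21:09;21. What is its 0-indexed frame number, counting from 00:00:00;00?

38053

As if non-drop at 30 labels/s: (0 × 3600 + 21 × 60 + 9) × 30 + 21 = 38091.
Minute boundaries passed: 21; those not divisible by 10: 21 − 2 = 19; dropped labels = 2 × 19 = 38.
Actual frame index = 38091 − 38 = 38053.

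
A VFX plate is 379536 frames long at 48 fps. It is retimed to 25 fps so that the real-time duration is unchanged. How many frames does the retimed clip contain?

197675 frames

Target frames = source frames × (target rate / source rate) = 379536 × (25)/(48) = 379536 × 25/48 = 197675.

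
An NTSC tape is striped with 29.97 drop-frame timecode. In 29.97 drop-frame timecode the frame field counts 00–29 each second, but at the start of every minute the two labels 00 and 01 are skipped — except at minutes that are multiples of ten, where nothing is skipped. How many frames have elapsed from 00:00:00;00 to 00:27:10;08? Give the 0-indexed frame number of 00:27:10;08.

48858

As if non-drop at 30 labels/s: (0 × 3600 + 27 × 60 + 10) × 30 + 8 = 48908.
Minute boundaries passed: 27; those not divisible by 10: 27 − 2 = 25; dropped labels = 2 × 25 = 50.
Actual frame index = 48908 − 50 = 48858.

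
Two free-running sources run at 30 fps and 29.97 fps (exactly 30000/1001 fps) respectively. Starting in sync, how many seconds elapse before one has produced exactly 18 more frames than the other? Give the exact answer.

600.6 seconds

The gap grows by |30000/1001 − 30| = 30/1001 frames per second.
Time for a 18-frame gap: 18 ÷ (30/1001) = 600.6 s.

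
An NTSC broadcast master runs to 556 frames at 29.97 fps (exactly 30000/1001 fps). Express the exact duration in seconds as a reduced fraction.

Running time = 556 ÷ (30000/1001) = 556 × 1001/30000 = 139139/7500 s.

139139/7500 seconds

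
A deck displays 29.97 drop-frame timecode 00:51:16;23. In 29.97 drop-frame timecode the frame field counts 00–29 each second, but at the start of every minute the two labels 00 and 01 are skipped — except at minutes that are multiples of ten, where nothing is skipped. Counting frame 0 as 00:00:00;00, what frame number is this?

92211

Complete 10-minute blocks: 5, each 17982 frames → 89910.
Remaining 1 whole minute in the current block: 1800 + 0 × 1798 = 1800 frames.
Within the current minute: 16 × 30 + 23 − 2 = 501 (labels ;00/;01 skipped at this minute). Total = 89910 + 1800 + 501 = 92211.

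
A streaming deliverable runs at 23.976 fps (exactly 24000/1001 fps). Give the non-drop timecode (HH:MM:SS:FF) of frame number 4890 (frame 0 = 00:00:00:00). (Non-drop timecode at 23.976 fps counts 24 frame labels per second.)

00:03:23:18

4890 ÷ 24 = 203 full seconds, remainder 18 frames.
203 s = 0 h 3 min 23 s.
Timecode: 00:03:23:18.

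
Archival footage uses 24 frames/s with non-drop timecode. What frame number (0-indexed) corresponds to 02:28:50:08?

Total seconds to the label: (2 × 3600 + 28 × 60 + 50) = 8930.
Frame index = 8930 × 24 + 8 = 214328.

frame 214328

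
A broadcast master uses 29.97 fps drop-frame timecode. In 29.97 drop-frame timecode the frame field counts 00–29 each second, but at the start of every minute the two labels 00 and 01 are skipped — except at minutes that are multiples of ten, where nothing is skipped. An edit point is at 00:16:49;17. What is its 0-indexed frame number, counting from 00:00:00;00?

Complete 10-minute blocks: 1, each 17982 frames → 17982.
Remaining 6 whole minutes in the current block: 1800 + 5 × 1798 = 10790 frames.
Within the current minute: 49 × 30 + 17 − 2 = 1485 (labels ;00/;01 skipped at this minute). Total = 17982 + 10790 + 1485 = 30257.

30257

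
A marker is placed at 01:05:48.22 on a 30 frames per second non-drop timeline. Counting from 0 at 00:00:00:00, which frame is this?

Total seconds to the label: (1 × 3600 + 5 × 60 + 48) = 3948.
Frame index = 3948 × 30 + 22 = 118462.

118462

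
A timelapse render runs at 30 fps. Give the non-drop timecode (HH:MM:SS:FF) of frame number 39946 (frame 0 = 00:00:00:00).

00:22:11:16

39946 ÷ 30 = 1331 full seconds, remainder 16 frames.
1331 s = 0 h 22 min 11 s.
Timecode: 00:22:11:16.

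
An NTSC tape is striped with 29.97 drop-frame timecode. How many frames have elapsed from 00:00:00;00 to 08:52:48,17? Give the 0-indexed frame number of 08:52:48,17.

958099

Complete 10-minute blocks: 53, each 17982 frames → 953046.
Remaining 2 whole minutes in the current block: 1800 + 1 × 1798 = 3598 frames.
Within the current minute: 48 × 30 + 17 − 2 = 1455 (labels ;00/;01 skipped at this minute). Total = 953046 + 3598 + 1455 = 958099.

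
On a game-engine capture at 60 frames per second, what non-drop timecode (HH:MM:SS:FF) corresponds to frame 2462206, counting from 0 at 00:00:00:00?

2462206 ÷ 60 = 41036 full seconds, remainder 46 frames.
41036 s = 11 h 23 min 56 s.
Timecode: 11:23:56:46.

11:23:56:46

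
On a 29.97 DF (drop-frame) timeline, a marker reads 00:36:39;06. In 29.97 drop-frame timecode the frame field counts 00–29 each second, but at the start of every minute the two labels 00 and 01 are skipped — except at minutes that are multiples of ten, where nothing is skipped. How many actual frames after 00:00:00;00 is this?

65910

As if non-drop at 30 labels/s: (0 × 3600 + 36 × 60 + 39) × 30 + 6 = 65976.
Minute boundaries passed: 36; those not divisible by 10: 36 − 3 = 33; dropped labels = 2 × 33 = 66.
Actual frame index = 65976 − 66 = 65910.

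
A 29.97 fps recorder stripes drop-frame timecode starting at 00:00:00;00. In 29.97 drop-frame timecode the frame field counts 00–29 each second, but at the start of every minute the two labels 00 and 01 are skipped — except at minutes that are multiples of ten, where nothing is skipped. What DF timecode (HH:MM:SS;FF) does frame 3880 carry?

00:02:09;14

Ten DF minutes hold 17982 frames, so frame 3880 lies in block 0 (frames 0–17981) with 3880 frames into that block.
The block's first minute is 1800 frames and the rest 1798 each; 3880 frames reaches minute 2, so 0 × 18 + 2 × 2 = 4 labels have been skipped so far.
Adding those back, label number 3880 + 4 = 3884 at 30 labels/s is 129 s + 14 f = 0 h 2 min 9 s frame 14, i.e. 00:02:09;14.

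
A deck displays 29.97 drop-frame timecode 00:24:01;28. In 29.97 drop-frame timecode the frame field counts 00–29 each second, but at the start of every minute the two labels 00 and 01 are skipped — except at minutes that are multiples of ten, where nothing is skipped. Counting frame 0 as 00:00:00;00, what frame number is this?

Complete 10-minute blocks: 2, each 17982 frames → 35964.
Remaining 4 whole minutes in the current block: 1800 + 3 × 1798 = 7194 frames.
Within the current minute: 1 × 30 + 28 − 2 = 56 (labels ;00/;01 skipped at this minute). Total = 35964 + 7194 + 56 = 43214.

43214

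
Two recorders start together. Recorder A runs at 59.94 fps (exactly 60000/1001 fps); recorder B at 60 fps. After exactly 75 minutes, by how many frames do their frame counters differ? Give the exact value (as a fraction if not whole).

75 min = 4500 s.
A emits 60000/1001 × 4500 = 270000000/1001 frames; B emits 60 × 4500 = 270000.
Difference = 270000/1001 frames (≈ 269.7303); B is ahead of A.

270000/1001 frames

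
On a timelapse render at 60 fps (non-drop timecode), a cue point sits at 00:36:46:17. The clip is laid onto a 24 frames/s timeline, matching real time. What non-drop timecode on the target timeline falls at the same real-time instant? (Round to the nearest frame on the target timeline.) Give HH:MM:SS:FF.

Source frame index: (0×3600 + 36×60 + 46) × 60 + 17 = 132377.
Real time: 132377 / (60) = 132377/60 s.
Target frame: (132377/60) × (24) = 264754/5 ≈ 52950.800 → 52951.
At 24 labels/s: frame 52951 → 00:36:46:07.

00:36:46:07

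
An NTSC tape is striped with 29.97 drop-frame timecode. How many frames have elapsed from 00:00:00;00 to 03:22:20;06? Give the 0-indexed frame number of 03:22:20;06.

As if non-drop at 30 labels/s: (3 × 3600 + 22 × 60 + 20) × 30 + 6 = 364206.
Minute boundaries passed: 202; those not divisible by 10: 202 − 20 = 182; dropped labels = 2 × 182 = 364.
Actual frame index = 364206 − 364 = 363842.

363842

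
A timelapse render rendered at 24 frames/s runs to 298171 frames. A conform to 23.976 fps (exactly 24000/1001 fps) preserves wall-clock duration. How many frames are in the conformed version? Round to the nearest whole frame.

297873 frames

Frames at target rate = 298171 × (24000/1001) / (24) = 298171000/1001 ≈ 297873.127.
Nearest whole frame: 297873.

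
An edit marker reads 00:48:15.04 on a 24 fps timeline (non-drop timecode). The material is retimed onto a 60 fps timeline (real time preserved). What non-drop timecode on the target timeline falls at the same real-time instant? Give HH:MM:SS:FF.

Source frame index: (0×3600 + 48×60 + 15) × 24 + 4 = 69484.
Real time: 69484 / (24) = 17371/6 s.
Target frame: (17371/6) × (60) = 173710.
At 60 labels/s: frame 173710 → 00:48:15:10.

00:48:15:10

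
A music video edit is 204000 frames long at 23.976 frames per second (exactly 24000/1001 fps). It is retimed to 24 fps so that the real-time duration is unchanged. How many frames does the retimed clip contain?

Target frames = source frames × (target rate / source rate) = 204000 × (24)/(24000/1001) = 204000 × 1001/1000 = 204204.

204204 frames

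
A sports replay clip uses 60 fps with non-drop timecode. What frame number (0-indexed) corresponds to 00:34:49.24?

125364

Total seconds to the label: (0 × 3600 + 34 × 60 + 49) = 2089.
Frame index = 2089 × 60 + 24 = 125364.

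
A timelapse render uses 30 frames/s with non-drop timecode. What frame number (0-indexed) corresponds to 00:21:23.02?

frame 38492

Total seconds to the label: (0 × 3600 + 21 × 60 + 23) = 1283.
Frame index = 1283 × 30 + 2 = 38492.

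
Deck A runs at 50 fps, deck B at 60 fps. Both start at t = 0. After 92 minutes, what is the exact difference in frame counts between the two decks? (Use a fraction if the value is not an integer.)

55200 frames

92 min = 5520 s.
A emits 50 × 5520 = 276000 frames; B emits 60 × 5520 = 331200.
Difference = 55200 frames; B is ahead of A.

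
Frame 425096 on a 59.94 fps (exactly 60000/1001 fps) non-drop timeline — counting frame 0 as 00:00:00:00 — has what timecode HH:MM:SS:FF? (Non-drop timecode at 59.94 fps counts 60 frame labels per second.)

01:58:04:56

425096 ÷ 60 = 7084 full seconds, remainder 56 frames.
7084 s = 1 h 58 min 4 s.
Timecode: 01:58:04:56.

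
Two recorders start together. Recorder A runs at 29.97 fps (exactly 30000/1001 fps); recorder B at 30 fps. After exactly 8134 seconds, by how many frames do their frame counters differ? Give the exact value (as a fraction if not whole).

A emits 30000/1001 × 8134 = 34860000/143 frames; B emits 30 × 8134 = 244020.
Difference = 34860/143 frames (≈ 243.7762); B is ahead of A.

34860/143 frames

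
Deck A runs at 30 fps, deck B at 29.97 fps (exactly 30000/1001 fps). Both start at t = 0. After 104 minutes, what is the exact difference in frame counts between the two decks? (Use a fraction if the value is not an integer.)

104 min = 6240 s.
A emits 30 × 6240 = 187200 frames; B emits 30000/1001 × 6240 = 14400000/77.
Difference = 14400/77 frames (≈ 187.0130); B is behind A.

14400/77 frames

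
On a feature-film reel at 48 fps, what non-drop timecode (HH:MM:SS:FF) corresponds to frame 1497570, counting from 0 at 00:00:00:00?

1497570 ÷ 48 = 31199 full seconds, remainder 18 frames.
31199 s = 8 h 39 min 59 s.
Timecode: 08:39:59:18.

08:39:59:18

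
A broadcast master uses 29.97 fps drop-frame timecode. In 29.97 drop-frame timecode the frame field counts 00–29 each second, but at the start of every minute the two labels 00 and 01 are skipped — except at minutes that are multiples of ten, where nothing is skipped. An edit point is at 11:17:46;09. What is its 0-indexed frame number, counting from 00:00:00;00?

As if non-drop at 30 labels/s: (11 × 3600 + 17 × 60 + 46) × 30 + 9 = 1219989.
Minute boundaries passed: 677; those not divisible by 10: 677 − 67 = 610; dropped labels = 2 × 610 = 1220.
Actual frame index = 1219989 − 1220 = 1218769.

1218769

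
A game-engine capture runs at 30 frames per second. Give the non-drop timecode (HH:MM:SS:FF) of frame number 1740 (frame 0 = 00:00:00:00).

00:00:58:00

1740 ÷ 30 = 58 full seconds, remainder 0 frames.
58 s = 0 h 0 min 58 s.
Timecode: 00:00:58:00.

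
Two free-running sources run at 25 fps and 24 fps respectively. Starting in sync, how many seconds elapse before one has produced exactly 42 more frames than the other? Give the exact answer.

42 seconds

The gap grows by |24 − 25| = 1 frame per second.
Time for a 42-frame gap: 42 ÷ (1) = 42 s.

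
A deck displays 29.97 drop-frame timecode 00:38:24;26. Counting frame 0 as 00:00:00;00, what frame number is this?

69076

As if non-drop at 30 labels/s: (0 × 3600 + 38 × 60 + 24) × 30 + 26 = 69146.
Minute boundaries passed: 38; those not divisible by 10: 38 − 3 = 35; dropped labels = 2 × 35 = 70.
Actual frame index = 69146 − 70 = 69076.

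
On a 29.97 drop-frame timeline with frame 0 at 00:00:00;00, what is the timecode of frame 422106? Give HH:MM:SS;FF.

03:54:44;08

Ten DF minutes hold 17982 frames, so frame 422106 lies in block 23 (frames 413586–431567) with 8520 frames into that block.
The block's first minute is 1800 frames and the rest 1798 each; 8520 frames reaches minute 4, so 23 × 18 + 4 × 2 = 422 labels have been skipped so far.
Adding those back, label number 422106 + 422 = 422528 at 30 labels/s is 14084 s + 8 f = 3 h 54 min 44 s frame 8, i.e. 03:54:44;08.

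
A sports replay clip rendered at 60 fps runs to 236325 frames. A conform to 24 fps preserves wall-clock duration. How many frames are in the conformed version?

Target frames = source frames × (target rate / source rate) = 236325 × (24)/(60) = 236325 × 2/5 = 94530.

94530 frames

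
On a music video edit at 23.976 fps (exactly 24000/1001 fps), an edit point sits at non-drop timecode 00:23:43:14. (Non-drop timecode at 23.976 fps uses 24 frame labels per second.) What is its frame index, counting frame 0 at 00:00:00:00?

34166

Total seconds to the label: (0 × 3600 + 23 × 60 + 43) = 1423.
Frame index = 1423 × 24 + 14 = 34166.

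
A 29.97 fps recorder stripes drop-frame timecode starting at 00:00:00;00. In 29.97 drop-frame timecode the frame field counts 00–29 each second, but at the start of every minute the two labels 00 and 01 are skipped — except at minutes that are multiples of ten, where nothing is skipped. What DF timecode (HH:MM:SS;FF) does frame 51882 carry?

Ten DF minutes hold 17982 frames, so frame 51882 lies in block 2 (frames 35964–53945) with 15918 frames into that block.
The block's first minute is 1800 frames and the rest 1798 each; 15918 frames reaches minute 8, so 2 × 18 + 8 × 2 = 52 labels have been skipped so far.
Adding those back, label number 51882 + 52 = 51934 at 30 labels/s is 1731 s + 4 f = 0 h 28 min 51 s frame 4, i.e. 00:28:51;04.

00:28:51;04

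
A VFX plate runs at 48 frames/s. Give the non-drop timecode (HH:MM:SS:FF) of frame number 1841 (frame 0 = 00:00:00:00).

1841 ÷ 48 = 38 full seconds, remainder 17 frames.
38 s = 0 h 0 min 38 s.
Timecode: 00:00:38:17.

00:00:38:17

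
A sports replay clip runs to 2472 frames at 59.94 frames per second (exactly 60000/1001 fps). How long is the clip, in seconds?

41.2412 seconds

Running time = 2472 / (60000/1001) = 41.2412 s.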